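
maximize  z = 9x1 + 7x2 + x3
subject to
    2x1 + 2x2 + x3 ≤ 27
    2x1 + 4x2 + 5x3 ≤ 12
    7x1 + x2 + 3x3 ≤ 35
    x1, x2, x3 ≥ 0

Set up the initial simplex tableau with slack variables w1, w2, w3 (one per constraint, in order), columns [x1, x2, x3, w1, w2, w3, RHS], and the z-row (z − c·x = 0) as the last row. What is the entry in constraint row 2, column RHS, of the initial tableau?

The RHS of constraint 2 is b_2 = 12.

12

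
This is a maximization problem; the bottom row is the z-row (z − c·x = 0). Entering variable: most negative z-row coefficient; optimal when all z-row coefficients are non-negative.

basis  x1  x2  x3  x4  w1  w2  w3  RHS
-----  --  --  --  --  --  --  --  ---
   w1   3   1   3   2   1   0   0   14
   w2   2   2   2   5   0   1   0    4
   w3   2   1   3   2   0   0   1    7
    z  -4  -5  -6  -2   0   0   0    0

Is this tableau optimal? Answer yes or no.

The z-row has a negative entry -6 in column x3, so it is not optimal.

no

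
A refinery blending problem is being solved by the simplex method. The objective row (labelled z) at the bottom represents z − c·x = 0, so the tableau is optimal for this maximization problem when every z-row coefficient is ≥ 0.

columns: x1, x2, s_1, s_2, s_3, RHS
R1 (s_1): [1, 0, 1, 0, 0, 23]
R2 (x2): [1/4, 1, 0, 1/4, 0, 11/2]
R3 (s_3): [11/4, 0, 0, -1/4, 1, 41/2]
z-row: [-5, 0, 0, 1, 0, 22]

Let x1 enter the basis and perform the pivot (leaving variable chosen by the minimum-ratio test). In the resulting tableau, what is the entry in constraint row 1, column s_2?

1/11

Ratio test on column x1 — row 1: 23/1 = 23; row 2: (11/2)/(1/4) = 22; row 3: (41/2)/(11/4) = 82/11. Minimum is 82/11 at row 3 (s_3 leaves); pivot element 11/4.
Divide row 3 by 11/4; eliminate column x1 from the other rows.
Row 1 update in column s_2: 0 − 1·(-1/11) = 1/11.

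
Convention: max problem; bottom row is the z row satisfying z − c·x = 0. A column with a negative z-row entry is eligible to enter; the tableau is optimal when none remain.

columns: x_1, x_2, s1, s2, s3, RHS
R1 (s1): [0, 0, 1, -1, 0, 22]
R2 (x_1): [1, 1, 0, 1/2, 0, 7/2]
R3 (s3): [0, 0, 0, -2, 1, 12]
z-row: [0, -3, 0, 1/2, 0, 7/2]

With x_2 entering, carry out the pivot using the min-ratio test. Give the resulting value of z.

14

Ratio test on column x_2 — row 1: entry 0 ≤ 0; row 2: (7/2)/1 = 7/2; row 3: entry 0 ≤ 0. Minimum is 7/2 at row 2 (x_1 leaves); pivot element 1.
Pivot on row 2; the z-row RHS becomes 7/2 − (-3)·(7/2) = 14.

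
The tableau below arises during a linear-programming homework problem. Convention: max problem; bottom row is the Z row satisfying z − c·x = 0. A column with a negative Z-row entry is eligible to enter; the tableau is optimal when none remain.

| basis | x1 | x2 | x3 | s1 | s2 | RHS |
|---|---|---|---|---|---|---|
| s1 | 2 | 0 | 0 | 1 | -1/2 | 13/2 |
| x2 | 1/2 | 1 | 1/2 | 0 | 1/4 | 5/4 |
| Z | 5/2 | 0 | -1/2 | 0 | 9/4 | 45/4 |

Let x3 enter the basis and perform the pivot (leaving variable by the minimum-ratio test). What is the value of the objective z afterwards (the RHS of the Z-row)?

25/2

Ratio test on column x3 — row 1: entry 0 ≤ 0; row 2: (5/4)/(1/2) = 5/2. Minimum is 5/2 at row 2 (x2 leaves); pivot element 1/2.
Pivot on row 2; the Z-row RHS becomes 45/4 − (-1/2)·(5/2) = 25/2.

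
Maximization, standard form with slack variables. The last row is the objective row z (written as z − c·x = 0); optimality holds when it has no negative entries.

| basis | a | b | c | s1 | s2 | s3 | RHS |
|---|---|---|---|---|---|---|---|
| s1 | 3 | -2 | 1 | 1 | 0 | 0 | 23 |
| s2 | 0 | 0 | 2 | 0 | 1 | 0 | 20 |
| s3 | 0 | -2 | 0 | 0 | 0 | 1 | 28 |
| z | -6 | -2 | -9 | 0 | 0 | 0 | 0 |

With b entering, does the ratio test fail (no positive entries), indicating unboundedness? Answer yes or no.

Every constraint-row entry in column b is ≤ 0, so increasing b is unbounded.

yes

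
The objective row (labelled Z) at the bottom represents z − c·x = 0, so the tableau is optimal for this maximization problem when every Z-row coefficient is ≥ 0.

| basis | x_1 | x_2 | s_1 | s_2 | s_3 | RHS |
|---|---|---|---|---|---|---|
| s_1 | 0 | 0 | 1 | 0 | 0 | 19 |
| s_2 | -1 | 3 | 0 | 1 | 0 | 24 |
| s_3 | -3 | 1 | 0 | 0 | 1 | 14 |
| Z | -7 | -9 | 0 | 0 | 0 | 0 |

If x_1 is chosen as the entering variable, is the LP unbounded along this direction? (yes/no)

Every constraint-row entry in column x_1 is ≤ 0, so increasing x_1 is unbounded.

yes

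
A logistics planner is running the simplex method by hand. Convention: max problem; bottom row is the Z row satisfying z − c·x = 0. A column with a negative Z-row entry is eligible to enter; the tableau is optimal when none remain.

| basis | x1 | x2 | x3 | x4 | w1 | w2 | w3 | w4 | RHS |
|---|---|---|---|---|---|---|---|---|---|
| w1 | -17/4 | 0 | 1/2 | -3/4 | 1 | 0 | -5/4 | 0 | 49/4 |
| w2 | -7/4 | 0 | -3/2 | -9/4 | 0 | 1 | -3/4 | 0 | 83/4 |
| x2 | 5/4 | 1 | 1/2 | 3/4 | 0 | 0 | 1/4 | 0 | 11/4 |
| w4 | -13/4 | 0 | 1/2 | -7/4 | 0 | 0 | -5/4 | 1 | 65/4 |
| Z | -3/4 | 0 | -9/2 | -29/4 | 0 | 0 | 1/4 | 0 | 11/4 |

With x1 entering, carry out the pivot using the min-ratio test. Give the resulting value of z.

22/5

Ratio test on column x1 — row 1: entry -17/4 ≤ 0; row 2: entry -7/4 ≤ 0; row 3: (11/4)/(5/4) = 11/5; row 4: entry -13/4 ≤ 0. Minimum is 11/5 at row 3 (x2 leaves); pivot element 5/4.
Pivot on row 3; the Z-row RHS becomes 11/4 − (-3/4)·(11/5) = 22/5.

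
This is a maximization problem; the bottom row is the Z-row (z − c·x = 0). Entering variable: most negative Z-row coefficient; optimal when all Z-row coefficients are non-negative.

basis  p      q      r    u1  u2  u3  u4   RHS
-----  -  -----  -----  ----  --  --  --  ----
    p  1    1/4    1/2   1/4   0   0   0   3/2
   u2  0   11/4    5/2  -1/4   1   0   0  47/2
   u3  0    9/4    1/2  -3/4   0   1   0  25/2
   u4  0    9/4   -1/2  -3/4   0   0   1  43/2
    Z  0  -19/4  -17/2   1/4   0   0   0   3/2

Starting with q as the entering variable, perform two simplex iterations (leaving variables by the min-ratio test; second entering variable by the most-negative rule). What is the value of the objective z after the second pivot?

119/4

Ratio test on column q — row 1: (3/2)/(1/4) = 6; row 2: (47/2)/(11/4) = 94/11; row 3: (25/2)/(9/4) = 50/9; row 4: (43/2)/(9/4) = 86/9. Minimum is 50/9 at row 3 (u3 leaves); pivot element 9/4.
Pivot on row 3; the Z-row RHS becomes 3/2 − (-19/4)·(50/9) = 251/9.
Next entering variable (most negative Z-row entry -67/9): r.
Ratio test on column r — row 1: (1/9)/(4/9) = 1/4; row 2: (74/9)/(17/9) = 74/17; row 3: (50/9)/(2/9) = 25; row 4: entry -1 ≤ 0. Minimum is 1/4 at row 1 (p leaves); pivot element 4/9.
After the second pivot the Z-row RHS is 251/9 − (-67/9)·(1/4) = 119/4.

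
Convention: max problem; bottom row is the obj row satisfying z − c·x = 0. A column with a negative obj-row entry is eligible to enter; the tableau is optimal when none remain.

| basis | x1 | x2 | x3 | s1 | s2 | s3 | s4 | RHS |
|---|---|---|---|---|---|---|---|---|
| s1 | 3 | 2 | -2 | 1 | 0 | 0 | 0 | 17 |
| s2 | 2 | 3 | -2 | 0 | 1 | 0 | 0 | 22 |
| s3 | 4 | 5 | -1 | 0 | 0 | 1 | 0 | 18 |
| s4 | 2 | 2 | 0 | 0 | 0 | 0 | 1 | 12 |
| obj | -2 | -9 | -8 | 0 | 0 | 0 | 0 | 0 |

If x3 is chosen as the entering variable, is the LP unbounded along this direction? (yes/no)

Every constraint-row entry in column x3 is ≤ 0, so increasing x3 is unbounded.

yes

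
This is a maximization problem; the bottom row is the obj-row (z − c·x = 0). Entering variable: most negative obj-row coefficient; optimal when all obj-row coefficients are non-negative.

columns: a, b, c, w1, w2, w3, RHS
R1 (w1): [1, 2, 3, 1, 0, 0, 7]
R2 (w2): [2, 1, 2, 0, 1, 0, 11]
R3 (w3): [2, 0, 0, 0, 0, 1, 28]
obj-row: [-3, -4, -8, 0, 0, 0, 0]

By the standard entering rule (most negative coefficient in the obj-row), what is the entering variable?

c

Negative obj-row entries: a: -3, b: -4, c: -8.
The most negative is -8 in column c, so c enters.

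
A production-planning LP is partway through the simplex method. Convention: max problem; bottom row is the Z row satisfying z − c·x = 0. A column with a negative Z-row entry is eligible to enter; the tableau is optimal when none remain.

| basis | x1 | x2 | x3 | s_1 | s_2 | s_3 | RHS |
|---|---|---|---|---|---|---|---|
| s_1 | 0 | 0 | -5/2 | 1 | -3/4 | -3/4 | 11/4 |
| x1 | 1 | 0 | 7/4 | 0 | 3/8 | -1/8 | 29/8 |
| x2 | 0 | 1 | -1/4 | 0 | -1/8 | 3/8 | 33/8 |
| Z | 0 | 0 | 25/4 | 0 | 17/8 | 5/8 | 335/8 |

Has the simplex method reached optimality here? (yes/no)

yes

Every Z-row coefficient is ≥ 0, so the tableau is optimal.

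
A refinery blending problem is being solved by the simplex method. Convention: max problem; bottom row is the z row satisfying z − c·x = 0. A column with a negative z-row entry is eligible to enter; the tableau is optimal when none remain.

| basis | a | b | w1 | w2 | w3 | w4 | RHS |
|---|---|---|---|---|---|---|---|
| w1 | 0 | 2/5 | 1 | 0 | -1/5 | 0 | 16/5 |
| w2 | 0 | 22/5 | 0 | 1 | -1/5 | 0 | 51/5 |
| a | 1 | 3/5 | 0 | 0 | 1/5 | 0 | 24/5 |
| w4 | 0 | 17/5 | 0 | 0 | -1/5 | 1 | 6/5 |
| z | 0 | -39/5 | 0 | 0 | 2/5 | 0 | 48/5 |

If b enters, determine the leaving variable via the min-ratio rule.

w4

Column b entries and ratios — w1: (16/5)/(2/5) = 8; w2: (51/5)/(22/5) = 51/22; a: (24/5)/(3/5) = 8; w4: (6/5)/(17/5) = 6/17.
Smallest ratio is 6/17 in the row of w4, so w4 leaves.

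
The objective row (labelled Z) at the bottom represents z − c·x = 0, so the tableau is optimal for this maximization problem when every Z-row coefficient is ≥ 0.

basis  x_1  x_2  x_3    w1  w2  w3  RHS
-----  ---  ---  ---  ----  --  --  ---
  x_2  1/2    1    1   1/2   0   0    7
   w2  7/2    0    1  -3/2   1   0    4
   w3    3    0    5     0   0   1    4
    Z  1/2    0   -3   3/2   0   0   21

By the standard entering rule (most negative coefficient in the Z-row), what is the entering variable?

Negative Z-row entries: x_3: -3.
The most negative is -3 in column x_3, so x_3 enters.

x_3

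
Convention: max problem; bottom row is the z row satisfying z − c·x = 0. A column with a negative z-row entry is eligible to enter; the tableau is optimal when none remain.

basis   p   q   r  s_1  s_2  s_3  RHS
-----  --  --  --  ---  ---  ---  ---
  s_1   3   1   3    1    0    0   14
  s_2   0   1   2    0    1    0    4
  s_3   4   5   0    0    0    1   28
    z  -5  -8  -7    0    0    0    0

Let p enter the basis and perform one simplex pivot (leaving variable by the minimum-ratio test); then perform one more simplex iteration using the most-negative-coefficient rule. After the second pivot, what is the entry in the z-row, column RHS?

434/11

Ratio test on column p — row 1: 14/3 = 14/3; row 2: entry 0 ≤ 0; row 3: 28/4 = 7. Minimum is 14/3 at row 1 (s_1 leaves); pivot element 3.
Divide row 1 by 3; eliminate column p from the other rows.
Second iteration: most negative z-row entry is -19/3 in column q, so q enters.
Ratio test on column q — row 1: (14/3)/(1/3) = 14; row 2: 4/1 = 4; row 3: (28/3)/(11/3) = 28/11. Minimum is 28/11 at row 3 (s_3 leaves); pivot element 11/3.
Divide row 3 by 11/3; eliminate column q from the other rows.
After both pivots, the entry at the z-row, column RHS is 434/11.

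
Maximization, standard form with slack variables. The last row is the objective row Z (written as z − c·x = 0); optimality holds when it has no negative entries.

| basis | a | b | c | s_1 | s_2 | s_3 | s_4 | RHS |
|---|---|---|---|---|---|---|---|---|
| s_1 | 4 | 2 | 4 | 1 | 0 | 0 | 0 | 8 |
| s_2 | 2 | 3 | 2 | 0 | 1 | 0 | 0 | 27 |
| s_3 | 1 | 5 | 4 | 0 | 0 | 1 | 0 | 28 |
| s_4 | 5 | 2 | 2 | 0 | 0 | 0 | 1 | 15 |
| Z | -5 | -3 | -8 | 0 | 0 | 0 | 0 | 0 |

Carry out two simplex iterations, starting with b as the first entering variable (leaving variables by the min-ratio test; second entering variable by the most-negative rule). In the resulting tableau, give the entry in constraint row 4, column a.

Ratio test on column b — row 1: 8/2 = 4; row 2: 27/3 = 9; row 3: 28/5 = 28/5; row 4: 15/2 = 15/2. Minimum is 4 at row 1 (s_1 leaves); pivot element 2.
Divide row 1 by 2; eliminate column b from the other rows.
Second iteration: most negative Z-row entry is -2 in column c, so c enters.
Ratio test on column c — row 1: 4/2 = 2; row 2: entry -4 ≤ 0; row 3: entry -6 ≤ 0; row 4: entry -2 ≤ 0. Minimum is 2 at row 1 (b leaves); pivot element 2.
Divide row 1 by 2; eliminate column c from the other rows.
After both pivots, the entry at constraint row 4, column a is 3.

3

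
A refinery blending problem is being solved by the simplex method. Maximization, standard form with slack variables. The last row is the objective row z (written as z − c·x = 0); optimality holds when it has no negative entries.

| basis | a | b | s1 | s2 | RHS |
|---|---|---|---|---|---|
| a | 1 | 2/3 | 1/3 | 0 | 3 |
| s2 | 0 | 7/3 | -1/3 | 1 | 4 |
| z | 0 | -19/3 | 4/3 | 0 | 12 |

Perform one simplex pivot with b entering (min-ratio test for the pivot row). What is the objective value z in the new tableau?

160/7

Ratio test on column b — row 1: 3/(2/3) = 9/2; row 2: 4/(7/3) = 12/7. Minimum is 12/7 at row 2 (s2 leaves); pivot element 7/3.
Pivot on row 2; the z-row RHS becomes 12 − (-19/3)·(12/7) = 160/7.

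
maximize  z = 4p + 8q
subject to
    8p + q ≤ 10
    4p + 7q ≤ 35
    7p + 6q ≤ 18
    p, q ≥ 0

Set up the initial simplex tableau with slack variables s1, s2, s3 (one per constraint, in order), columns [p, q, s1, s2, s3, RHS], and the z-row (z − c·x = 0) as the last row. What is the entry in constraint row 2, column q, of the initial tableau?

7

Constraint 2 has coefficient 7 on q.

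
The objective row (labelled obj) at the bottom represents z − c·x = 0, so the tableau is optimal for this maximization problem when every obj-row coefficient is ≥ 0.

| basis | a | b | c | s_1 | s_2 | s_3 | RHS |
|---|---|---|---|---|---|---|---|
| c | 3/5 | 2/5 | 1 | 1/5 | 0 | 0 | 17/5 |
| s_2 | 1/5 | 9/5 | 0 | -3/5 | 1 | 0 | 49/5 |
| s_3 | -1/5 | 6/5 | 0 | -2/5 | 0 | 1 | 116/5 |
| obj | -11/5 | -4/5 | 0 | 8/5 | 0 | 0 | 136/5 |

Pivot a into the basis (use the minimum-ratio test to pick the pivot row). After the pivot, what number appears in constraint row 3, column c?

Ratio test on column a — row 1: (17/5)/(3/5) = 17/3; row 2: (49/5)/(1/5) = 49; row 3: entry -1/5 ≤ 0. Minimum is 17/3 at row 1 (c leaves); pivot element 3/5.
Divide row 1 by 3/5; eliminate column a from the other rows.
Row 3 update in column c: 0 − (-1/5)·(5/3) = 1/3.

1/3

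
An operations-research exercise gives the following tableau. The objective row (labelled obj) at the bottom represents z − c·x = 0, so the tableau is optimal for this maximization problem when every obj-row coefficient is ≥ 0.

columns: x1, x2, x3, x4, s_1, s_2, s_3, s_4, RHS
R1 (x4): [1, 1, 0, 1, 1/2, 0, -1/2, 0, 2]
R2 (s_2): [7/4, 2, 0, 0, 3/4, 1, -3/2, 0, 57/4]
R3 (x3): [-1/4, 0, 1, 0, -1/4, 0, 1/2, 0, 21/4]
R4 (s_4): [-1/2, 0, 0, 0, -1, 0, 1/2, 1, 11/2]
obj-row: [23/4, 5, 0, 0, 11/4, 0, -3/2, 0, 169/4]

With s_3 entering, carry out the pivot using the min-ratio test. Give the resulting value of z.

Ratio test on column s_3 — row 1: entry -1/2 ≤ 0; row 2: entry -3/2 ≤ 0; row 3: (21/4)/(1/2) = 21/2; row 4: (11/2)/(1/2) = 11. Minimum is 21/2 at row 3 (x3 leaves); pivot element 1/2.
Pivot on row 3; the obj-row RHS becomes 169/4 − (-3/2)·(21/2) = 58.

58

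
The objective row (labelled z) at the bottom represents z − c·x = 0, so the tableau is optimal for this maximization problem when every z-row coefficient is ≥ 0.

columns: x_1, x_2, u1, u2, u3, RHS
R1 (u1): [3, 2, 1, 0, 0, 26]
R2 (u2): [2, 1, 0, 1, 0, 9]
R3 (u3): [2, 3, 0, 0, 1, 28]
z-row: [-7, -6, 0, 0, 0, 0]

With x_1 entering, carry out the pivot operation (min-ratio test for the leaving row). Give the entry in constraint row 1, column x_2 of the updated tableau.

1/2

Ratio test on column x_1 — row 1: 26/3 = 26/3; row 2: 9/2 = 9/2; row 3: 28/2 = 14. Minimum is 9/2 at row 2 (u2 leaves); pivot element 2.
Divide row 2 by 2; eliminate column x_1 from the other rows.
Row 1 update in column x_2: 2 − 3·(1/2) = 1/2.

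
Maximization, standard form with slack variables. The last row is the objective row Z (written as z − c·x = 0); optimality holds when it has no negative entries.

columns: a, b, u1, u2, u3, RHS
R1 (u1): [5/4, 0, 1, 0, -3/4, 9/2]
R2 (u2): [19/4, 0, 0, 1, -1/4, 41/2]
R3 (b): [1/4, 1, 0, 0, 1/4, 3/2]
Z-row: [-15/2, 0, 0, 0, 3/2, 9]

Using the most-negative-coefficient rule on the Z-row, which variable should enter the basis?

a

Negative Z-row entries: a: -15/2.
The most negative is -15/2 in column a, so a enters.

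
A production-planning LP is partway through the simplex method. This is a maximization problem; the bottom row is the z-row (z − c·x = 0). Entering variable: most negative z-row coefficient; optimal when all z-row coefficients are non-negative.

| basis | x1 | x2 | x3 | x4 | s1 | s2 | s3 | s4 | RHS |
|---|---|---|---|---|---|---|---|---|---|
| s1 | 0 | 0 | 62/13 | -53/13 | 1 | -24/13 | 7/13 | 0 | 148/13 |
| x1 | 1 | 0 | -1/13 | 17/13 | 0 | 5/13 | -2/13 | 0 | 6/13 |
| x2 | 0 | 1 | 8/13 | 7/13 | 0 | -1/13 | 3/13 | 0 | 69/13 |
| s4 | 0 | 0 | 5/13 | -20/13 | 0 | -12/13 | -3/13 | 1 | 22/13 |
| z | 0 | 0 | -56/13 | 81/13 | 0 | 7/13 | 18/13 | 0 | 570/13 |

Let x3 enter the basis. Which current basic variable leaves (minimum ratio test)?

s1

Column x3 entries and ratios — s1: (148/13)/(62/13) = 74/31; x1: -1/13 ≤ 0, skip; x2: (69/13)/(8/13) = 69/8; s4: (22/13)/(5/13) = 22/5.
Smallest ratio is 74/31 in the row of s1, so s1 leaves.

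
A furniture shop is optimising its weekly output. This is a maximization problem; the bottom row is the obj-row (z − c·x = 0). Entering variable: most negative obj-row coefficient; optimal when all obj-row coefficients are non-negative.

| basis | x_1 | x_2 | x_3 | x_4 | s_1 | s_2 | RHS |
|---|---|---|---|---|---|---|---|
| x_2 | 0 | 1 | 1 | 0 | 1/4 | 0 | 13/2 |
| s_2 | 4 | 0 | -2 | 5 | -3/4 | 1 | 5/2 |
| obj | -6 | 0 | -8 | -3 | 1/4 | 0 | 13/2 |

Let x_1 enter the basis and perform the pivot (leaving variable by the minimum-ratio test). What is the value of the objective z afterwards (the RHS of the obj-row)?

41/4

Ratio test on column x_1 — row 1: entry 0 ≤ 0; row 2: (5/2)/4 = 5/8. Minimum is 5/8 at row 2 (s_2 leaves); pivot element 4.
Pivot on row 2; the obj-row RHS becomes 13/2 − (-6)·(5/8) = 41/4.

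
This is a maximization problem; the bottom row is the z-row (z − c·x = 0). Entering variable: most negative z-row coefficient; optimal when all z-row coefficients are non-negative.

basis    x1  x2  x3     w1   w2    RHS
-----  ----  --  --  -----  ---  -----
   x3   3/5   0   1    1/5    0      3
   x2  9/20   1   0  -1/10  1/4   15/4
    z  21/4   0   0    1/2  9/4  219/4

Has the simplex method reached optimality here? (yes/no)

yes

Every z-row coefficient is ≥ 0, so the tableau is optimal.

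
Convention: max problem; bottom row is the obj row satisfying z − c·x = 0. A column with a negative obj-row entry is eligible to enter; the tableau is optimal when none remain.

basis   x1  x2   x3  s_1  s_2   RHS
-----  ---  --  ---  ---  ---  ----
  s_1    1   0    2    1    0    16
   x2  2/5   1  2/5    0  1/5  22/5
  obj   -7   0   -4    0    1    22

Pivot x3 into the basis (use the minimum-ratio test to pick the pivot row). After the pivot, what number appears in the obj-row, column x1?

-5

Ratio test on column x3 — row 1: 16/2 = 8; row 2: (22/5)/(2/5) = 11. Minimum is 8 at row 1 (s_1 leaves); pivot element 2.
Divide row 1 by 2; eliminate column x3 from the other rows.
obj-row update in column x1: -7 − (-4)·(1/2) = -5.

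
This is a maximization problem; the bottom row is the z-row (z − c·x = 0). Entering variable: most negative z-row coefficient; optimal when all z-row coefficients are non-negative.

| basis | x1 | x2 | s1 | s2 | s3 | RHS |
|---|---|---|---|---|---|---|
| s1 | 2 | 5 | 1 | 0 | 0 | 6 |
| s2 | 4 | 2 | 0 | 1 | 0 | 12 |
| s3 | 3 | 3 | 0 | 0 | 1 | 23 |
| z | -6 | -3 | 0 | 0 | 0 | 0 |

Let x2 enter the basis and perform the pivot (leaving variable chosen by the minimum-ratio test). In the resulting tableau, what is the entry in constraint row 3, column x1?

9/5

Ratio test on column x2 — row 1: 6/5 = 6/5; row 2: 12/2 = 6; row 3: 23/3 = 23/3. Minimum is 6/5 at row 1 (s1 leaves); pivot element 5.
Divide row 1 by 5; eliminate column x2 from the other rows.
Row 3 update in column x1: 3 − 3·(2/5) = 9/5.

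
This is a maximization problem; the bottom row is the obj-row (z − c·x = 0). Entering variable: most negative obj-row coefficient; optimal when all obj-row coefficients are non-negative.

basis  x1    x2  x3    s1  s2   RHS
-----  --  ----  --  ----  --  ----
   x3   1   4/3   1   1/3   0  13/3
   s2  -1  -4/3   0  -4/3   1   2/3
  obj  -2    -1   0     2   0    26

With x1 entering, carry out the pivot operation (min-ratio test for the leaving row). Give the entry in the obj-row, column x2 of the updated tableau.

5/3

Ratio test on column x1 — row 1: (13/3)/1 = 13/3; row 2: entry -1 ≤ 0. Minimum is 13/3 at row 1 (x3 leaves); pivot element 1.
Divide row 1 by 1; eliminate column x1 from the other rows.
obj-row update in column x2: -1 − (-2)·(4/3) = 5/3.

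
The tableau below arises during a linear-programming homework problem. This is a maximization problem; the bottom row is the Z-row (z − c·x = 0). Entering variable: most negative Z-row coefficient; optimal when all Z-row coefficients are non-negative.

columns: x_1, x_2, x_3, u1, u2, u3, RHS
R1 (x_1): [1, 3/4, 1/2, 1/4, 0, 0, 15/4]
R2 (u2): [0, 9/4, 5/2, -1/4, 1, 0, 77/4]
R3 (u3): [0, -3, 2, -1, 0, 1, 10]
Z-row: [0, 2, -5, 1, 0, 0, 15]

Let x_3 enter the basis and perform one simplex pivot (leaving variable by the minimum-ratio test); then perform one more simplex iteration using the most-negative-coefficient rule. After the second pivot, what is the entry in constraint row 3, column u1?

Ratio test on column x_3 — row 1: (15/4)/(1/2) = 15/2; row 2: (77/4)/(5/2) = 77/10; row 3: 10/2 = 5. Minimum is 5 at row 3 (u3 leaves); pivot element 2.
Divide row 3 by 2; eliminate column x_3 from the other rows.
Second iteration: most negative Z-row entry is -11/2 in column x_2, so x_2 enters.
Ratio test on column x_2 — row 1: (5/4)/(3/2) = 5/6; row 2: (27/4)/6 = 9/8; row 3: entry -3/2 ≤ 0. Minimum is 5/6 at row 1 (x_1 leaves); pivot element 3/2.
Divide row 1 by 3/2; eliminate column x_2 from the other rows.
After both pivots, the entry at constraint row 3, column u1 is 0.

0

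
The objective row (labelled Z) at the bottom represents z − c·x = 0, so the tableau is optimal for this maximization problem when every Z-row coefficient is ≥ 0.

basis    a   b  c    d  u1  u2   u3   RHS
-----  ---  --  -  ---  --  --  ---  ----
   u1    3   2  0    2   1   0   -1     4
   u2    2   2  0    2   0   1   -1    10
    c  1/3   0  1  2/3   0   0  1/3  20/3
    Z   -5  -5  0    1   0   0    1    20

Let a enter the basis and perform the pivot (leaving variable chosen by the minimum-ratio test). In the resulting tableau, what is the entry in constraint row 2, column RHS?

Ratio test on column a — row 1: 4/3 = 4/3; row 2: 10/2 = 5; row 3: (20/3)/(1/3) = 20. Minimum is 4/3 at row 1 (u1 leaves); pivot element 3.
Divide row 1 by 3; eliminate column a from the other rows.
Row 2 update in column RHS: 10 − 2·(4/3) = 22/3.

22/3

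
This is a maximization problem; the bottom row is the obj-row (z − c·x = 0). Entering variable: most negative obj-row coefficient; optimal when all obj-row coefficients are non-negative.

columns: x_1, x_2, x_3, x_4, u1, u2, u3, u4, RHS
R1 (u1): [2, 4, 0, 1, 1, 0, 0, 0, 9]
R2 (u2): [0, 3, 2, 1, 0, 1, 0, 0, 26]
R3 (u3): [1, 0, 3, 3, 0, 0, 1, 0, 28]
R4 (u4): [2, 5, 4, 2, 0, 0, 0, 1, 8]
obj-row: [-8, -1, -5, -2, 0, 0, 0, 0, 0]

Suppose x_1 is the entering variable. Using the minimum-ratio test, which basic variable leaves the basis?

Column x_1 entries and ratios — u1: 9/2 = 9/2; u2: 0 ≤ 0, skip; u3: 28/1 = 28; u4: 8/2 = 4.
Smallest ratio is 4 in the row of u4, so u4 leaves.

u4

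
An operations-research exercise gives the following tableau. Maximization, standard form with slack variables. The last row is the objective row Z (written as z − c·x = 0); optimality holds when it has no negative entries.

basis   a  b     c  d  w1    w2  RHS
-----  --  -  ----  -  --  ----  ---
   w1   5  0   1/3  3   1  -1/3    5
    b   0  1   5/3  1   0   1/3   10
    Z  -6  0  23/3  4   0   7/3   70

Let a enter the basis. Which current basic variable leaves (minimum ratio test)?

w1

Column a entries and ratios — w1: 5/5 = 1; b: 0 ≤ 0, skip.
Smallest ratio is 1 in the row of w1, so w1 leaves.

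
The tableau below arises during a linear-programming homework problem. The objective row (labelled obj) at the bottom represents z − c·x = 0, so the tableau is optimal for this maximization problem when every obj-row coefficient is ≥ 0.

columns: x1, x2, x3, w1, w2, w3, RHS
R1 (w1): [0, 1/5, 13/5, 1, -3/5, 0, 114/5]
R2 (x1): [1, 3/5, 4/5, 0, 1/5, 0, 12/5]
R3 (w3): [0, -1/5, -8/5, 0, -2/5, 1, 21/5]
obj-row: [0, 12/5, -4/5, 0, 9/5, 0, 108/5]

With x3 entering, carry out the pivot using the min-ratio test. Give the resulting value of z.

Ratio test on column x3 — row 1: (114/5)/(13/5) = 114/13; row 2: (12/5)/(4/5) = 3; row 3: entry -8/5 ≤ 0. Minimum is 3 at row 2 (x1 leaves); pivot element 4/5.
Pivot on row 2; the obj-row RHS becomes 108/5 − (-4/5)·3 = 24.

24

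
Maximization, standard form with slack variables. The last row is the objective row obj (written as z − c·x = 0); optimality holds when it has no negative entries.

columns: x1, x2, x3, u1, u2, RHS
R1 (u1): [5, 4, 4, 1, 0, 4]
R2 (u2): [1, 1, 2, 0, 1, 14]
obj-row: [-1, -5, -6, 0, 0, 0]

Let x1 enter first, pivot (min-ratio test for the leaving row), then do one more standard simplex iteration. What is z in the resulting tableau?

6

Ratio test on column x1 — row 1: 4/5 = 4/5; row 2: 14/1 = 14. Minimum is 4/5 at row 1 (u1 leaves); pivot element 5.
Pivot on row 1; the obj-row RHS becomes 0 − (-1)·(4/5) = 4/5.
Next entering variable (most negative obj-row entry -26/5): x3.
Ratio test on column x3 — row 1: (4/5)/(4/5) = 1; row 2: (66/5)/(6/5) = 11. Minimum is 1 at row 1 (x1 leaves); pivot element 4/5.
After the second pivot the obj-row RHS is 4/5 − (-26/5)·1 = 6.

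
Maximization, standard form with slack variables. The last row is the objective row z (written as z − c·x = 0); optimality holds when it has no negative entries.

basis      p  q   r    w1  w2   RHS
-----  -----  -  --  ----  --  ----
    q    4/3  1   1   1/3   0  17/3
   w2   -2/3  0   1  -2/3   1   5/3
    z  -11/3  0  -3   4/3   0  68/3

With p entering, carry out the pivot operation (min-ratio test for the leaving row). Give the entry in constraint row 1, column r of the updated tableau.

Ratio test on column p — row 1: (17/3)/(4/3) = 17/4; row 2: entry -2/3 ≤ 0. Minimum is 17/4 at row 1 (q leaves); pivot element 4/3.
Divide row 1 by 4/3; eliminate column p from the other rows.
In the new row 1, the r entry is the old entry divided by the pivot: 1/(4/3) = 3/4.

3/4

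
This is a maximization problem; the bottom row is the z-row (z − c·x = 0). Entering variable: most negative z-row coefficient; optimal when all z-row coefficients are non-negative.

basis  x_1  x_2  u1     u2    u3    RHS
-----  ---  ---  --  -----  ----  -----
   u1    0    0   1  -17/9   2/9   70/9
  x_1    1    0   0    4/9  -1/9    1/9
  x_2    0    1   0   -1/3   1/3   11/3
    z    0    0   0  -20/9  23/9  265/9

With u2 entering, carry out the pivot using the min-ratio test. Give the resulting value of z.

Ratio test on column u2 — row 1: entry -17/9 ≤ 0; row 2: (1/9)/(4/9) = 1/4; row 3: entry -1/3 ≤ 0. Minimum is 1/4 at row 2 (x_1 leaves); pivot element 4/9.
Pivot on row 2; the z-row RHS becomes 265/9 − (-20/9)·(1/4) = 30.

30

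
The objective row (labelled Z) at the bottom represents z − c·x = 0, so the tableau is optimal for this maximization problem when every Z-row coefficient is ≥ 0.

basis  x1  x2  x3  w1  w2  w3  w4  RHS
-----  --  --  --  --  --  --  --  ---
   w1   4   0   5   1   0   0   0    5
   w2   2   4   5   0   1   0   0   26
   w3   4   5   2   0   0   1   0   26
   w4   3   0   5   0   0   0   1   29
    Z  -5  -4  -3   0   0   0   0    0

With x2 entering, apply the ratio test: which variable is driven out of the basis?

Column x2 entries and ratios — w1: 0 ≤ 0, skip; w2: 26/4 = 13/2; w3: 26/5 = 26/5; w4: 0 ≤ 0, skip.
Smallest ratio is 26/5 in the row of w3, so w3 leaves.

w3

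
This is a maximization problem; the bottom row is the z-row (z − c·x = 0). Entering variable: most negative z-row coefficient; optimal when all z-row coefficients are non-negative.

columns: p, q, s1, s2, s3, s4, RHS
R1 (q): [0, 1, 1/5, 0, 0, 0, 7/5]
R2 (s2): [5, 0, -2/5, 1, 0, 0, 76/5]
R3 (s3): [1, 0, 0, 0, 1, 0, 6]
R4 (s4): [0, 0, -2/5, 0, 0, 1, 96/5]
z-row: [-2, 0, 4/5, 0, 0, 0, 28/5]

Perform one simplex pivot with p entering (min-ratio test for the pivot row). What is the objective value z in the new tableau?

Ratio test on column p — row 1: entry 0 ≤ 0; row 2: (76/5)/5 = 76/25; row 3: 6/1 = 6; row 4: entry 0 ≤ 0. Minimum is 76/25 at row 2 (s2 leaves); pivot element 5.
Pivot on row 2; the z-row RHS becomes 28/5 − (-2)·(76/25) = 292/25.

292/25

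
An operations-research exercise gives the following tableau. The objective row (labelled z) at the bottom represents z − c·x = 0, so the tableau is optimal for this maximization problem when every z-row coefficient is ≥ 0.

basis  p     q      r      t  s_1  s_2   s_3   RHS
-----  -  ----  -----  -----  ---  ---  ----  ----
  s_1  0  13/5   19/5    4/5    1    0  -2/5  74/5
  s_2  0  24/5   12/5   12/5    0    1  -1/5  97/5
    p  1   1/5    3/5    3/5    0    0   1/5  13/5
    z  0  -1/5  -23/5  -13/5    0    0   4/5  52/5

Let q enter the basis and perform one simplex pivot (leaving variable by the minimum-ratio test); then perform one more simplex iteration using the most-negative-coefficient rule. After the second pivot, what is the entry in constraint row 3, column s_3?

4/15

Ratio test on column q — row 1: (74/5)/(13/5) = 74/13; row 2: (97/5)/(24/5) = 97/24; row 3: (13/5)/(1/5) = 13. Minimum is 97/24 at row 2 (s_2 leaves); pivot element 24/5.
Divide row 2 by 24/5; eliminate column q from the other rows.
Second iteration: most negative z-row entry is -9/2 in column r, so r enters.
Ratio test on column r — row 1: (103/24)/(5/2) = 103/60; row 2: (97/24)/(1/2) = 97/12; row 3: (43/24)/(1/2) = 43/12. Minimum is 103/60 at row 1 (s_1 leaves); pivot element 5/2.
Divide row 1 by 5/2; eliminate column r from the other rows.
After both pivots, the entry at constraint row 3, column s_3 is 4/15.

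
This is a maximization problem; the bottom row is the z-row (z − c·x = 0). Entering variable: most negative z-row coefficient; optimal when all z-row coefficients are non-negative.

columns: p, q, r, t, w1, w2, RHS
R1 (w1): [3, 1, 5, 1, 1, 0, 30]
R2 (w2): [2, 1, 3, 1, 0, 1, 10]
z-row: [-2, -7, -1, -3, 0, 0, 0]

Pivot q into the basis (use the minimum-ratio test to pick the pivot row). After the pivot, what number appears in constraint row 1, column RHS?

20

Ratio test on column q — row 1: 30/1 = 30; row 2: 10/1 = 10. Minimum is 10 at row 2 (w2 leaves); pivot element 1.
Divide row 2 by 1; eliminate column q from the other rows.
Row 1 update in column RHS: 30 − 1·10 = 20.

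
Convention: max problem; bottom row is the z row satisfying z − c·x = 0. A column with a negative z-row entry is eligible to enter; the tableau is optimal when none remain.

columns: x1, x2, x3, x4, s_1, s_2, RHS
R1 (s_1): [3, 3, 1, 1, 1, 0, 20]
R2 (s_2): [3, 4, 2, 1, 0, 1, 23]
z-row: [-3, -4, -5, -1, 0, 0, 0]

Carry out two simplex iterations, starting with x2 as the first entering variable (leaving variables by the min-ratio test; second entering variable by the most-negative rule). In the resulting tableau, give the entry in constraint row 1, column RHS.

17/2

Ratio test on column x2 — row 1: 20/3 = 20/3; row 2: 23/4 = 23/4. Minimum is 23/4 at row 2 (s_2 leaves); pivot element 4.
Divide row 2 by 4; eliminate column x2 from the other rows.
Second iteration: most negative z-row entry is -3 in column x3, so x3 enters.
Ratio test on column x3 — row 1: entry -1/2 ≤ 0; row 2: (23/4)/(1/2) = 23/2. Minimum is 23/2 at row 2 (x2 leaves); pivot element 1/2.
Divide row 2 by 1/2; eliminate column x3 from the other rows.
After both pivots, the entry at constraint row 1, column RHS is 17/2.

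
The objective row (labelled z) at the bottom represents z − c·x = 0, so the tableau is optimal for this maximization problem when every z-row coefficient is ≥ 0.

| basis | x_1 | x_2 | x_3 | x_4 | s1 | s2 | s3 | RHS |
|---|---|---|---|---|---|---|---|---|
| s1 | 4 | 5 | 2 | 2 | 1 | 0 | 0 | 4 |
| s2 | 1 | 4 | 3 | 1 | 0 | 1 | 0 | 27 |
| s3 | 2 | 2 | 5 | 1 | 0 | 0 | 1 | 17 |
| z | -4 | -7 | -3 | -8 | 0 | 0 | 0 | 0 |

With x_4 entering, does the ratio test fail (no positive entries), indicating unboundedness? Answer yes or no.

no

Column x_4 has positive entries in row(s) 1, 2, 3, so the ratio test bounds it — not unbounded.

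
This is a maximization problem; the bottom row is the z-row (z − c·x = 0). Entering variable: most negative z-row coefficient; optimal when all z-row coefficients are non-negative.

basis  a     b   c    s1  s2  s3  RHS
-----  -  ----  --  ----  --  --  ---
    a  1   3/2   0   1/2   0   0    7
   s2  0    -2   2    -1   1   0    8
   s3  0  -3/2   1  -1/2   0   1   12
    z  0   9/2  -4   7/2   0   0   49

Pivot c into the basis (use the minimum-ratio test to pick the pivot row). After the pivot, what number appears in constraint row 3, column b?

-1/2

Ratio test on column c — row 1: entry 0 ≤ 0; row 2: 8/2 = 4; row 3: 12/1 = 12. Minimum is 4 at row 2 (s2 leaves); pivot element 2.
Divide row 2 by 2; eliminate column c from the other rows.
Row 3 update in column b: -3/2 − 1·(-1) = -1/2.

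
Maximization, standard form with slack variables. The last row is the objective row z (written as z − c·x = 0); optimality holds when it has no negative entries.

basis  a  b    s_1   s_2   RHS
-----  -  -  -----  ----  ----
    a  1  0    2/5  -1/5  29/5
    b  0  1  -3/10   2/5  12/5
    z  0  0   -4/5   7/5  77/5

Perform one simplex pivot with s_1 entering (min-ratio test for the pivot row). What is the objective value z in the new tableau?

Ratio test on column s_1 — row 1: (29/5)/(2/5) = 29/2; row 2: entry -3/10 ≤ 0. Minimum is 29/2 at row 1 (a leaves); pivot element 2/5.
Pivot on row 1; the z-row RHS becomes 77/5 − (-4/5)·(29/2) = 27.

27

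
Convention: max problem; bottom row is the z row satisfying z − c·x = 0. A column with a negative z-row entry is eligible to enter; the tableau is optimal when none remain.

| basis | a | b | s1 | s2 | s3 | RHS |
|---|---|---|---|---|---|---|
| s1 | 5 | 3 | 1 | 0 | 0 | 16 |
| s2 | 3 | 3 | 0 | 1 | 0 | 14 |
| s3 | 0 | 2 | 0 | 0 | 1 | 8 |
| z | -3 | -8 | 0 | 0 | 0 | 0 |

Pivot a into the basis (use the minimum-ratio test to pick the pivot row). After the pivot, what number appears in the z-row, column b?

Ratio test on column a — row 1: 16/5 = 16/5; row 2: 14/3 = 14/3; row 3: entry 0 ≤ 0. Minimum is 16/5 at row 1 (s1 leaves); pivot element 5.
Divide row 1 by 5; eliminate column a from the other rows.
z-row update in column b: -8 − (-3)·(3/5) = -31/5.

-31/5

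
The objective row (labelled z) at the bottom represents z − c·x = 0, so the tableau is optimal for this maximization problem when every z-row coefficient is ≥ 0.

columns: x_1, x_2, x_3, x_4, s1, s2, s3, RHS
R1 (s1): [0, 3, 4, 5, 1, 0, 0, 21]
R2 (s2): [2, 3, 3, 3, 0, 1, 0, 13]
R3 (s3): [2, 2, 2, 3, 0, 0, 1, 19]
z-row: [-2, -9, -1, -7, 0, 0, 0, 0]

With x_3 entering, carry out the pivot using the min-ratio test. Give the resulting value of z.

Ratio test on column x_3 — row 1: 21/4 = 21/4; row 2: 13/3 = 13/3; row 3: 19/2 = 19/2. Minimum is 13/3 at row 2 (s2 leaves); pivot element 3.
Pivot on row 2; the z-row RHS becomes 0 − (-1)·(13/3) = 13/3.

13/3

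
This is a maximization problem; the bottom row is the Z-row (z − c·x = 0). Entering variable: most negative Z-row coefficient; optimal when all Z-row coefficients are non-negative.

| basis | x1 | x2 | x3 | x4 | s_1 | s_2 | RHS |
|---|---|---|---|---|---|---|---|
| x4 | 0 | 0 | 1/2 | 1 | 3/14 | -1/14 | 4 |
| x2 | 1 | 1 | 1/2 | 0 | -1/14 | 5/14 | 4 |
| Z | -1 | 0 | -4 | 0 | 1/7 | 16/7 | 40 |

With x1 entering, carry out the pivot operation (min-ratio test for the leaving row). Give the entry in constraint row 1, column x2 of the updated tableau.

0

Ratio test on column x1 — row 1: entry 0 ≤ 0; row 2: 4/1 = 4. Minimum is 4 at row 2 (x2 leaves); pivot element 1.
Divide row 2 by 1; eliminate column x1 from the other rows.
Row 1 update in column x2: 0 − 0·1 = 0.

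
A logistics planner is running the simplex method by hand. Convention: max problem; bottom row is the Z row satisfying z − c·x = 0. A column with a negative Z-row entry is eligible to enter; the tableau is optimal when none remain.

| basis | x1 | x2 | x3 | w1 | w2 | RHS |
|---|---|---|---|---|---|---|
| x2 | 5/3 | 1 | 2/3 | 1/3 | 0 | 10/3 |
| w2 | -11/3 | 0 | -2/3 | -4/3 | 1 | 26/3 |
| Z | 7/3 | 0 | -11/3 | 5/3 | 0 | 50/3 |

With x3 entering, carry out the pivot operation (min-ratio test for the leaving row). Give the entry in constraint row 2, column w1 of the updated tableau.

-1

Ratio test on column x3 — row 1: (10/3)/(2/3) = 5; row 2: entry -2/3 ≤ 0. Minimum is 5 at row 1 (x2 leaves); pivot element 2/3.
Divide row 1 by 2/3; eliminate column x3 from the other rows.
Row 2 update in column w1: -4/3 − (-2/3)·(1/2) = -1.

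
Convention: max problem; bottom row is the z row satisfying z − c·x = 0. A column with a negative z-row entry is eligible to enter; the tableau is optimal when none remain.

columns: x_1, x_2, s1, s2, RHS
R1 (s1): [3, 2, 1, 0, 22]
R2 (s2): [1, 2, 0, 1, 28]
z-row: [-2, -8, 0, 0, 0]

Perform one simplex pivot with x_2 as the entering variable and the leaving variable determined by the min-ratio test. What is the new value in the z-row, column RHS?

88

Ratio test on column x_2 — row 1: 22/2 = 11; row 2: 28/2 = 14. Minimum is 11 at row 1 (s1 leaves); pivot element 2.
Divide row 1 by 2; eliminate column x_2 from the other rows.
z-row update in column RHS: 0 − (-8)·11 = 88.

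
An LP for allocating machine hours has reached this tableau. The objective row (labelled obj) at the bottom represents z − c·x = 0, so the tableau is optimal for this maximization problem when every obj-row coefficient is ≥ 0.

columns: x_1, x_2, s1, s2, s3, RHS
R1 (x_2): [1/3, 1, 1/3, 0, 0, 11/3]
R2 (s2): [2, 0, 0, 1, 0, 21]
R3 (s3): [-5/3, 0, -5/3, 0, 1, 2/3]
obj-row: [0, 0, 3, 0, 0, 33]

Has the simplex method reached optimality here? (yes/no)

Every obj-row coefficient is ≥ 0, so the tableau is optimal.

yes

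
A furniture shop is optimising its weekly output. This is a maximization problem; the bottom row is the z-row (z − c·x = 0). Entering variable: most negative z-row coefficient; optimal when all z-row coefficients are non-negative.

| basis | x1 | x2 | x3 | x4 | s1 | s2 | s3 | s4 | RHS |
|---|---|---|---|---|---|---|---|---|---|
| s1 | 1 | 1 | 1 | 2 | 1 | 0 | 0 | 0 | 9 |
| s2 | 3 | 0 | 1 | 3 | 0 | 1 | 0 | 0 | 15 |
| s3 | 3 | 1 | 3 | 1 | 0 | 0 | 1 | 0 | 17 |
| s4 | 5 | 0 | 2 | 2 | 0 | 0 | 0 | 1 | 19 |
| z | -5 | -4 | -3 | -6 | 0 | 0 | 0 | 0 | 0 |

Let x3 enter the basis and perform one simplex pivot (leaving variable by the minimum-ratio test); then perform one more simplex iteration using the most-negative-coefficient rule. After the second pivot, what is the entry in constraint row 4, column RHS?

5

Ratio test on column x3 — row 1: 9/1 = 9; row 2: 15/1 = 15; row 3: 17/3 = 17/3; row 4: 19/2 = 19/2. Minimum is 17/3 at row 3 (s3 leaves); pivot element 3.
Divide row 3 by 3; eliminate column x3 from the other rows.
Second iteration: most negative z-row entry is -5 in column x4, so x4 enters.
Ratio test on column x4 — row 1: (10/3)/(5/3) = 2; row 2: (28/3)/(8/3) = 7/2; row 3: (17/3)/(1/3) = 17; row 4: (23/3)/(4/3) = 23/4. Minimum is 2 at row 1 (s1 leaves); pivot element 5/3.
Divide row 1 by 5/3; eliminate column x4 from the other rows.
After both pivots, the entry at constraint row 4, column RHS is 5.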